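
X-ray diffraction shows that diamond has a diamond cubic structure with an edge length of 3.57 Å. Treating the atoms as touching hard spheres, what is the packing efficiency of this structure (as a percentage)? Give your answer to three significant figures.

In a diamond cubic lattice nearest neighbors lie along the body diagonal with √3·a = 8r, so r = 0.2165a = 0.7729 Å.
Packing fraction = Z·(4/3)πr³ / a³ = 8 × (4/3)π × (0.7729)³ / (3.57)³ = 0.3401 = 34.0%.

34.0%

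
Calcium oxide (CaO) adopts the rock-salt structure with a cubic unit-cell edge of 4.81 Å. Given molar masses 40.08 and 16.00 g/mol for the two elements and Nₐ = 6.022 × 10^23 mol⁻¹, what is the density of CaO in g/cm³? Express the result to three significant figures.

The rock-salt structure contains Z = 4 formula units per cell; M(CaO) = 40.08 + 16.00 = 56.08 g/mol.
a³ = (4.810 × 10^-8 cm)³ = 1.113 × 10^-22 cm³.
ρ = 4 × 56.08 / (6.022 × 10²³ × 1.113 × 10^-22) = 3.347 g/cm³.

3.35 g/cm³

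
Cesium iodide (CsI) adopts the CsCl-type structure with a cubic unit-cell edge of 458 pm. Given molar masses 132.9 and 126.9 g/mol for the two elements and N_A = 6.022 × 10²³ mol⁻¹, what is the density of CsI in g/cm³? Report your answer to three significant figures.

4.49 g/cm³

The CsCl-type structure contains Z = 1 formula unit per cell; M(CsI) = 132.9 + 126.9 = 259.8 g/mol.
a³ = (4.580 × 10^-8 cm)³ = 9.607 × 10^-23 cm³.
ρ = 1 × 259.8 / (6.022 × 10²³ × 9.607 × 10^-23) = 4.491 g/cm³.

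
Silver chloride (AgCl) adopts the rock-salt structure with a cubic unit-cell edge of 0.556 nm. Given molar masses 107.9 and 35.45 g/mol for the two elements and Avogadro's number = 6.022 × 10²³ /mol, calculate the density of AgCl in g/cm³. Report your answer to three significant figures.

5.54 g/cm³

The rock-salt structure contains Z = 4 formula units per cell; M(AgCl) = 107.9 + 35.45 = 143.35 g/mol.
a³ = (5.560 × 10^-8 cm)³ = 1.719 × 10^-22 cm³.
ρ = 4 × 143.35 / (6.022 × 10²³ × 1.719 × 10^-22) = 5.540 g/cm³.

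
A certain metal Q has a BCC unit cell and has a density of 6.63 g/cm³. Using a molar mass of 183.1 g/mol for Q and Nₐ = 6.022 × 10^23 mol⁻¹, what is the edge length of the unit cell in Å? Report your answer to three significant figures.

4.51 Å

With Z = 2 atoms per BCC cell, a³ = Z·M/(N_A·ρ) = 2 × 183.1 / (6.022 × 10²³ × 6.630 g/cm³) = 9.172 × 10^-23 cm³.
a = (9.172 × 10^-23)^(1/3) = 4.510 × 10^-8 cm = 4.51 Å.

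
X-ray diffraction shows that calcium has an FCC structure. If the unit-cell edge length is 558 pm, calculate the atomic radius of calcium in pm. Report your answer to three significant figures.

197 pm

In an FCC lattice, atoms touch along the face diagonal, so √2·a = 4r.
r = √2·a/4 = 1.4142 × 558 / 4 = 197 pm.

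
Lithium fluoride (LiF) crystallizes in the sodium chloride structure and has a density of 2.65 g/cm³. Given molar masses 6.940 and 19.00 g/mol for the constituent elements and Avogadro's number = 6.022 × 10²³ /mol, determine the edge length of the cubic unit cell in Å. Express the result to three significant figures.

M(LiF) = 25.94 g/mol; Z = 4 formula units per cell.
a³ = Z·M/(N_A·ρ) = 4 × 25.94 / (6.022 × 10²³ × 2.65) = 6.502 × 10^-23 cm³, so a = 4.021 × 10^-8 cm = 4.02 Å.

4.02 Å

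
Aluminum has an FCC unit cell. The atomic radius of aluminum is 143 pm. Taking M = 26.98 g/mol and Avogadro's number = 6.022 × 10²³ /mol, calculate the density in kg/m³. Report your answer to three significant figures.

2710 kg/m³

In an FCC lattice, atoms touch along the face diagonal, so √2·a = 4r, giving a = 404.5 pm = 4.045 × 10^-8 cm.
With Z = 4, ρ = Z·M/(N_A·a³) = 4 × 26.98 / (6.022 × 10²³ × 6.617 × 10^-23) = 2.708 g/cm³ = 2710 kg/m³.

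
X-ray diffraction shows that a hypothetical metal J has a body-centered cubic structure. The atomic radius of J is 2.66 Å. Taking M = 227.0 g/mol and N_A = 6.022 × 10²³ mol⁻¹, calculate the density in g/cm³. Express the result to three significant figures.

3.25 g/cm³

In a BCC lattice, atoms touch along the body diagonal, so √3·a = 4r, giving a = 6.143 Å = 6.143 × 10^-8 cm.
With Z = 2, ρ = Z·M/(N_A·a³) = 2 × 227.0 / (6.022 × 10²³ × 2.318 × 10^-22) = 3.252 g/cm³.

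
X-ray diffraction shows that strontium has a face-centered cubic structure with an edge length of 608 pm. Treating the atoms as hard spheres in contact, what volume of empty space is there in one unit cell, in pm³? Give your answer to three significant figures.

In an FCC lattice atoms touch along the face diagonal, so √2·a = 4r, so r = 0.3536a = 215.0 pm.
V_cell = a³ = 2.248 × 10^8 pm³; V_atoms = 4 × (4/3)πr³ = 1.664 × 10^8 pm³.
Empty space = 2.248 × 10^8 − 1.664 × 10^8 = 5.83 × 10^7 pm³.

5.83 × 10^7 pm³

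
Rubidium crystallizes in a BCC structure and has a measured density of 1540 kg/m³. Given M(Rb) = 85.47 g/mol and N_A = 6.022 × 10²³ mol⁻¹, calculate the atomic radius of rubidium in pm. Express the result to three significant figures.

For a BCC cell (Z = 2), a³ = Z·M/(N_A·ρ) = 2 × 85.47 / (6.022 × 10²³ × 1.540) = 1.843 × 10^-22 cm³, so a = 5.691 × 10^-8 cm = 569.1 pm.
Atoms touch along the body diagonal, so √3·a = 4r, so r = 0.4330 × a = 246 pm.

246 pm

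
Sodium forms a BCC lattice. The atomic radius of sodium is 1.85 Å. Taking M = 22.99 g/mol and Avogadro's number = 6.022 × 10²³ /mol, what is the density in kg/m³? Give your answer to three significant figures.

979 kg/m³

In a BCC lattice, atoms touch along the body diagonal, so √3·a = 4r, giving a = 4.272 Å = 4.272 × 10^-8 cm.
With Z = 2, ρ = Z·M/(N_A·a³) = 2 × 22.99 / (6.022 × 10²³ × 7.799 × 10^-23) = 0.9791 g/cm³ = 979 kg/m³.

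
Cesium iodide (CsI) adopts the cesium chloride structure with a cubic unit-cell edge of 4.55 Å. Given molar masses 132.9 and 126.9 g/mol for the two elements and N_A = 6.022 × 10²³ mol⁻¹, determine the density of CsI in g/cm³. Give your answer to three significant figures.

4.58 g/cm³

The cesium chloride structure contains Z = 1 formula unit per cell; M(CsI) = 132.9 + 126.9 = 259.8 g/mol.
a³ = (4.550 × 10^-8 cm)³ = 9.420 × 10^-23 cm³.
ρ = 1 × 259.8 / (6.022 × 10²³ × 9.420 × 10^-23) = 4.580 g/cm³.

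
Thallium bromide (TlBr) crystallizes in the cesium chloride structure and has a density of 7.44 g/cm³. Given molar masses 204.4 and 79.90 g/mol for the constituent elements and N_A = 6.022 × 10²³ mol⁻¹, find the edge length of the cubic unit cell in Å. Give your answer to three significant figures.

M(TlBr) = 284.3 g/mol; Z = 1 formula unit per cell.
a³ = Z·M/(N_A·ρ) = 1 × 284.3 / (6.022 × 10²³ × 7.44) = 6.345 × 10^-23 cm³, so a = 3.989 × 10^-8 cm = 3.99 Å.

3.99 Å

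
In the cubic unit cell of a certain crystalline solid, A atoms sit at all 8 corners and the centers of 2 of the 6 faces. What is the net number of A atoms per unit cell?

Corner atoms are shared by 8 cells (1/8 each), face atoms by 2 (1/2 each).
Net atoms = 8 × 1/8 + 2 × 1/2 = 1 + 1 = 2.

2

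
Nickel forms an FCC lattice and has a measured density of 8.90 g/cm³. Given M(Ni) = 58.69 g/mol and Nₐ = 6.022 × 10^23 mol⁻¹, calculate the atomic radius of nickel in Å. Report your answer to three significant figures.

For an FCC cell (Z = 4), a³ = Z·M/(N_A·ρ) = 4 × 58.69 / (6.022 × 10²³ × 8.900) = 4.380 × 10^-23 cm³, so a = 3.525 × 10^-8 cm = 3.525 Å.
Atoms touch along the face diagonal, so √2·a = 4r, so r = 0.3536 × a = 1.25 Å.

1.25 Å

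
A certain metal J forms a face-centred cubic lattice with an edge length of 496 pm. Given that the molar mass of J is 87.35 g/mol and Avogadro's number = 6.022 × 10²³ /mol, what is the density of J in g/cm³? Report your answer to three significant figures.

4.75 g/cm³

An FCC unit cell contains Z = 4 atoms.
Cell volume: a³ = (496 pm)³ = (4.960 × 10^-8 cm)³ = 1.220 × 10^-22 cm³.
ρ = Z·M/(N_A·a³) = 4 × 87.35 / (6.022 × 10²³ × 1.220 × 10^-22) = 4.755 g/cm³.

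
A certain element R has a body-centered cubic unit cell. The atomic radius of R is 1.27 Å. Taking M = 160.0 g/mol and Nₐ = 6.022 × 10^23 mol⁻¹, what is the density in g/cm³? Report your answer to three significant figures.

21.1 g/cm³

In a BCC lattice, atoms touch along the body diagonal, so √3·a = 4r, giving a = 2.933 Å = 2.933 × 10^-8 cm.
With Z = 2, ρ = Z·M/(N_A·a³) = 2 × 160.0 / (6.022 × 10²³ × 2.523 × 10^-23) = 21.06 g/cm³.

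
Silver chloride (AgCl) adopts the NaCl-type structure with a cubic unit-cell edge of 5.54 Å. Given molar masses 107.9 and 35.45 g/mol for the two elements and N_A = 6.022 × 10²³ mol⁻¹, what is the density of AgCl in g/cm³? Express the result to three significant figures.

5.60 g/cm³

The NaCl-type structure contains Z = 4 formula units per cell; M(AgCl) = 107.9 + 35.45 = 143.35 g/mol.
a³ = (5.540 × 10^-8 cm)³ = 1.700 × 10^-22 cm³.
ρ = 4 × 143.35 / (6.022 × 10²³ × 1.700 × 10^-22) = 5.600 g/cm³.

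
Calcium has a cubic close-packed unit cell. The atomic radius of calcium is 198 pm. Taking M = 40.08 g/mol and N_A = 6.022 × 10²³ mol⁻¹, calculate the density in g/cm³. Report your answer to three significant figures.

In an FCC lattice, atoms touch along the face diagonal, so √2·a = 4r, giving a = 560.0 pm = 5.600 × 10^-8 cm.
With Z = 4, ρ = Z·M/(N_A·a³) = 4 × 40.08 / (6.022 × 10²³ × 1.756 × 10^-22) = 1.516 g/cm³.

1.52 g/cm³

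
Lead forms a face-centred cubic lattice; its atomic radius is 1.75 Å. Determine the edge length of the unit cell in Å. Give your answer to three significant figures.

4.95 Å

In an FCC lattice, atoms touch along the face diagonal, so √2·a = 4r.
a = 4r/√2 = 4 × 1.75 / 1.4142 = 4.95 Å.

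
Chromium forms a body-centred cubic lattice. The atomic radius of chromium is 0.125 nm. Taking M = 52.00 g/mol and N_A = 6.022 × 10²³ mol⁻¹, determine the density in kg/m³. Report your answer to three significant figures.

7180 kg/m³

In a BCC lattice, atoms touch along the body diagonal, so √3·a = 4r, giving a = 0.2887 nm = 2.887 × 10^-8 cm.
With Z = 2, ρ = Z·M/(N_A·a³) = 2 × 52.00 / (6.022 × 10²³ × 2.406 × 10^-23) = 7.179 g/cm³ = 7180 kg/m³.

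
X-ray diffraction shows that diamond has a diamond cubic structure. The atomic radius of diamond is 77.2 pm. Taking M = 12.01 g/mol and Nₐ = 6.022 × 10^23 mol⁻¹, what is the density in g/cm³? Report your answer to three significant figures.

3.52 g/cm³

In a diamond cubic lattice, nearest neighbors lie along the body diagonal with √3·a = 8r, giving a = 356.6 pm = 3.566 × 10^-8 cm.
With Z = 8, ρ = Z·M/(N_A·a³) = 8 × 12.01 / (6.022 × 10²³ × 4.534 × 10^-23) = 3.519 g/cm³.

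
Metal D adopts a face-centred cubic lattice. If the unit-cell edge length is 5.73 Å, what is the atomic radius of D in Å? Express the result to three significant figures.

In an FCC lattice, atoms touch along the face diagonal, so √2·a = 4r.
r = √2·a/4 = 1.4142 × 5.73 / 4 = 2.03 Å.

2.03 Å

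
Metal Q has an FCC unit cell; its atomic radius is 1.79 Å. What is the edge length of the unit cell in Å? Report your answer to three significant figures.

5.06 Å

In an FCC lattice, atoms touch along the face diagonal, so √2·a = 4r.
a = 4r/√2 = 4 × 1.79 / 1.4142 = 5.06 Å.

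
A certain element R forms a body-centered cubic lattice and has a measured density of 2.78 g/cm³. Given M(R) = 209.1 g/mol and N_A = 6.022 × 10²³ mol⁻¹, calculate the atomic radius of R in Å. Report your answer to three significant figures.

For a BCC cell (Z = 2), a³ = Z·M/(N_A·ρ) = 2 × 209.1 / (6.022 × 10²³ × 2.780) = 2.498 × 10^-22 cm³, so a = 6.298 × 10^-8 cm = 6.298 Å.
Atoms touch along the body diagonal, so √3·a = 4r, so r = 0.4330 × a = 2.73 Å.

2.73 Å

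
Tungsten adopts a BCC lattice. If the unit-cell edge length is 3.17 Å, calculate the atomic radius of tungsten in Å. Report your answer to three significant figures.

In a BCC lattice, atoms touch along the body diagonal, so √3·a = 4r.
r = √3·a/4 = 1.7321 × 3.17 / 4 = 1.37 Å.

1.37 Å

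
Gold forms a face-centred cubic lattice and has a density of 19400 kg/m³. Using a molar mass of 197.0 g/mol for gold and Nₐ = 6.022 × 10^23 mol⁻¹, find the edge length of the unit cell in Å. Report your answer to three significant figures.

With Z = 4 atoms per FCC cell, a³ = Z·M/(N_A·ρ) = 4 × 197.0 / (6.022 × 10²³ × 19.40 g/cm³) = 6.745 × 10^-23 cm³.
a = (6.745 × 10^-23)^(1/3) = 4.071 × 10^-8 cm = 4.07 Å.

4.07 Å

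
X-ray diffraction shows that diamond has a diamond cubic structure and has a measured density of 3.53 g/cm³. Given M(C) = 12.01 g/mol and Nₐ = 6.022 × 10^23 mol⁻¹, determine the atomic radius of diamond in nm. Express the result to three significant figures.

For a diamond cubic cell (Z = 8), a³ = Z·M/(N_A·ρ) = 8 × 12.01 / (6.022 × 10²³ × 3.530) = 4.520 × 10^-23 cm³, so a = 3.562 × 10^-8 cm = 0.3562 nm.
Nearest neighbors lie along the body diagonal with √3·a = 8r, so r = 0.2165 × a = 0.0771 nm.

0.0771 nm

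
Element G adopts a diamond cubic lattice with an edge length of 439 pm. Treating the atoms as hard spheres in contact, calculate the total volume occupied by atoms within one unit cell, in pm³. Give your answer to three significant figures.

2.88 × 10^7 pm³

In a diamond cubic lattice nearest neighbors lie along the body diagonal with √3·a = 8r, so r = 0.2165a = 95.05 pm.
V_atoms = Z × (4/3)πr³ = 8 × (4/3)π × (95.05)³ = 2.88 × 10^7 pm³.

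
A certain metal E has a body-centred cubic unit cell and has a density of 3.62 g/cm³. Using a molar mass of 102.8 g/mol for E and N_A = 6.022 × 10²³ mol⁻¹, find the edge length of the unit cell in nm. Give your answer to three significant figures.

0.455 nm

With Z = 2 atoms per BCC cell, a³ = Z·M/(N_A·ρ) = 2 × 102.8 / (6.022 × 10²³ × 3.620 g/cm³) = 9.431 × 10^-23 cm³.
a = (9.431 × 10^-23)^(1/3) = 4.552 × 10^-8 cm = 0.455 nm.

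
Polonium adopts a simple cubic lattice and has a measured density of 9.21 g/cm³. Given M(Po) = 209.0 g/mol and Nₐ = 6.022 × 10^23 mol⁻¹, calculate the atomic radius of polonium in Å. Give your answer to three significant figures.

1.68 Å

For a simple cubic cell (Z = 1), a³ = Z·M/(N_A·ρ) = 1 × 209.0 / (6.022 × 10²³ × 9.210) = 3.768 × 10^-23 cm³, so a = 3.353 × 10^-8 cm = 3.353 Å.
Atoms touch along the cell edge, so a = 2r, so r = 0.5000 × a = 1.68 Å.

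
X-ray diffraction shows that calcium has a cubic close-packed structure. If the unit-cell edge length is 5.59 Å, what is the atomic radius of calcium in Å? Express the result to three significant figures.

1.98 Å

In an FCC lattice, atoms touch along the face diagonal, so √2·a = 4r.
r = √2·a/4 = 1.4142 × 5.59 / 4 = 1.98 Å.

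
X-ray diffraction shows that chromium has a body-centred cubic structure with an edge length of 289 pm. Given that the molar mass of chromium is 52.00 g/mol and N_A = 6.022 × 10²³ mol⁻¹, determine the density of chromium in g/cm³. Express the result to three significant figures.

A BCC unit cell contains Z = 2 atoms.
Cell volume: a³ = (289 pm)³ = (2.890 × 10^-8 cm)³ = 2.414 × 10^-23 cm³.
ρ = Z·M/(N_A·a³) = 2 × 52.00 / (6.022 × 10²³ × 2.414 × 10^-23) = 7.155 g/cm³.

7.15 g/cm³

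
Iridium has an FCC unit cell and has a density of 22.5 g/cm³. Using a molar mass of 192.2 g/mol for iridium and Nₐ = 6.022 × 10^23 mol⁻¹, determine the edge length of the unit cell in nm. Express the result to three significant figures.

0.384 nm

With Z = 4 atoms per FCC cell, a³ = Z·M/(N_A·ρ) = 4 × 192.2 / (6.022 × 10²³ × 22.50 g/cm³) = 5.674 × 10^-23 cm³.
a = (5.674 × 10^-23)^(1/3) = 3.843 × 10^-8 cm = 0.384 nm.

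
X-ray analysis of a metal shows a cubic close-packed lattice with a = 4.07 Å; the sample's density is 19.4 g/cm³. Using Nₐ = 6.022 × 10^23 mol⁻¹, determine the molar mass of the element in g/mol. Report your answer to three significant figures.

An FCC cell has Z = 4 atoms; a = 4.070 × 10^-8 cm.
M = ρ·N_A·a³/Z = 19.4 × 6.022 × 10²³ × 6.742 × 10^-23 / 4 = 197 g/mol.

197 g/mol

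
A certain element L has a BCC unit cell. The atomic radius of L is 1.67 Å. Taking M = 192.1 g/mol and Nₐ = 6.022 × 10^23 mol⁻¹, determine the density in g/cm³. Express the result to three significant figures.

In a BCC lattice, atoms touch along the body diagonal, so √3·a = 4r, giving a = 3.857 Å = 3.857 × 10^-8 cm.
With Z = 2, ρ = Z·M/(N_A·a³) = 2 × 192.1 / (6.022 × 10²³ × 5.737 × 10^-23) = 11.12 g/cm³.

11.1 g/cm³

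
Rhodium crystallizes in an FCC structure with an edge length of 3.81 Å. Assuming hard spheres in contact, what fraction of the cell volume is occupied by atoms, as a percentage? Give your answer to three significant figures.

74.0%

In an FCC lattice atoms touch along the face diagonal, so √2·a = 4r, so r = 0.3536a = 1.347 Å.
Packing fraction = Z·(4/3)πr³ / a³ = 4 × (4/3)π × (1.347)³ / (3.81)³ = 0.7405 = 74.0%.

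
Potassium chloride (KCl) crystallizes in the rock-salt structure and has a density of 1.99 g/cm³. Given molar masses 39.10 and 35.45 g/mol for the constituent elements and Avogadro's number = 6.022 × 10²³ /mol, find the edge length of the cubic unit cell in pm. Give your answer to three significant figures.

629 pm

M(KCl) = 74.55 g/mol; Z = 4 formula units per cell.
a³ = Z·M/(N_A·ρ) = 4 × 74.55 / (6.022 × 10²³ × 1.99) = 2.488 × 10^-22 cm³, so a = 6.290 × 10^-8 cm = 629 pm.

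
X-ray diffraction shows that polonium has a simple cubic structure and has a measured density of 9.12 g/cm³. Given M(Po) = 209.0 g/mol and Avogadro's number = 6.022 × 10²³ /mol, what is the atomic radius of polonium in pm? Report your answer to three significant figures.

168 pm

For a simple cubic cell (Z = 1), a³ = Z·M/(N_A·ρ) = 1 × 209.0 / (6.022 × 10²³ × 9.120) = 3.805 × 10^-23 cm³, so a = 3.364 × 10^-8 cm = 336.4 pm.
Atoms touch along the cell edge, so a = 2r, so r = 0.5000 × a = 168 pm.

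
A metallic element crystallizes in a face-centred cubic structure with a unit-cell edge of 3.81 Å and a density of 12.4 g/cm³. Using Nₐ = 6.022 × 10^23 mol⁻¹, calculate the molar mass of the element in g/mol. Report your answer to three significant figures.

103 g/mol

An FCC cell has Z = 4 atoms; a = 3.810 × 10^-8 cm.
M = ρ·N_A·a³/Z = 12.4 × 6.022 × 10²³ × 5.531 × 10^-23 / 4 = 103 g/mol.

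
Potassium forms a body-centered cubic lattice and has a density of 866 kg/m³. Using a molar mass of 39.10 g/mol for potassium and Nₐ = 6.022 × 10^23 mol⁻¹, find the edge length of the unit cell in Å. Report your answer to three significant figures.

5.31 Å

With Z = 2 atoms per BCC cell, a³ = Z·M/(N_A·ρ) = 2 × 39.10 / (6.022 × 10²³ × 0.8660 g/cm³) = 1.500 × 10^-22 cm³.
a = (1.500 × 10^-22)^(1/3) = 5.313 × 10^-8 cm = 5.31 Å.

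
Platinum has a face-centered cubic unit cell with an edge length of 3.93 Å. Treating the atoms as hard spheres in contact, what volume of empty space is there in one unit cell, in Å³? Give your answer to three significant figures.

15.8 Å³

In an FCC lattice atoms touch along the face diagonal, so √2·a = 4r, so r = 0.3536a = 1.389 Å.
V_cell = a³ = 60.70 Å³; V_atoms = 4 × (4/3)πr³ = 44.95 Å³.
Empty space = 60.70 − 44.95 = 15.8 Å³.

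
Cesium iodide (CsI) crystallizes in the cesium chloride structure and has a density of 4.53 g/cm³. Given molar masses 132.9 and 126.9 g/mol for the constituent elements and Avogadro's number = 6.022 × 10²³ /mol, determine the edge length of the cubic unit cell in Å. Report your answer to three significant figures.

M(CsI) = 259.8 g/mol; Z = 1 formula unit per cell.
a³ = Z·M/(N_A·ρ) = 1 × 259.8 / (6.022 × 10²³ × 4.53) = 9.524 × 10^-23 cm³, so a = 4.567 × 10^-8 cm = 4.57 Å.

4.57 Å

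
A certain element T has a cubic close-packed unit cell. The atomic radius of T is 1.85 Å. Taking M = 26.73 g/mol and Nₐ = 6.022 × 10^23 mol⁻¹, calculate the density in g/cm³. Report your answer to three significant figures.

1.24 g/cm³

In an FCC lattice, atoms touch along the face diagonal, so √2·a = 4r, giving a = 5.233 Å = 5.233 × 10^-8 cm.
With Z = 4, ρ = Z·M/(N_A·a³) = 4 × 26.73 / (6.022 × 10²³ × 1.433 × 10^-22) = 1.239 g/cm³.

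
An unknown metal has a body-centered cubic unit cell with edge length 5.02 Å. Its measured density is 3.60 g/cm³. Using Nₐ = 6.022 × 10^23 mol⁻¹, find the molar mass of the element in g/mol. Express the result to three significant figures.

A BCC cell has Z = 2 atoms; a = 5.020 × 10^-8 cm.
M = ρ·N_A·a³/Z = 3.60 × 6.022 × 10²³ × 1.265 × 10^-22 / 2 = 137 g/mol.

137 g/mol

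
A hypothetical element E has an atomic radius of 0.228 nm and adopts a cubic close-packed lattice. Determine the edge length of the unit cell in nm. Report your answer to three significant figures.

In an FCC lattice, atoms touch along the face diagonal, so √2·a = 4r.
a = 4r/√2 = 4 × 0.228 / 1.4142 = 0.645 nm.

0.645 nm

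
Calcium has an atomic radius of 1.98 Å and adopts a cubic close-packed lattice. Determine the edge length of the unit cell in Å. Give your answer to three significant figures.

In an FCC lattice, atoms touch along the face diagonal, so √2·a = 4r.
a = 4r/√2 = 4 × 1.98 / 1.4142 = 5.60 Å.

5.60 Å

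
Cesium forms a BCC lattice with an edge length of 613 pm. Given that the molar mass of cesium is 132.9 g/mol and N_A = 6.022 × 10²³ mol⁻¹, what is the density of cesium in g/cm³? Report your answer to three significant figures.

A BCC unit cell contains Z = 2 atoms.
Cell volume: a³ = (613 pm)³ = (6.130 × 10^-8 cm)³ = 2.303 × 10^-22 cm³.
ρ = Z·M/(N_A·a³) = 2 × 132.9 / (6.022 × 10²³ × 2.303 × 10^-22) = 1.916 g/cm³.

1.92 g/cm³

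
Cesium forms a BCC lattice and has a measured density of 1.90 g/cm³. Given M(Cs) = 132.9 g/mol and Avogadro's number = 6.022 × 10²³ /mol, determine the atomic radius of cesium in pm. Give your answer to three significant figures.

266 pm

For a BCC cell (Z = 2), a³ = Z·M/(N_A·ρ) = 2 × 132.9 / (6.022 × 10²³ × 1.900) = 2.323 × 10^-22 cm³, so a = 6.147 × 10^-8 cm = 614.7 pm.
Atoms touch along the body diagonal, so √3·a = 4r, so r = 0.4330 × a = 266 pm.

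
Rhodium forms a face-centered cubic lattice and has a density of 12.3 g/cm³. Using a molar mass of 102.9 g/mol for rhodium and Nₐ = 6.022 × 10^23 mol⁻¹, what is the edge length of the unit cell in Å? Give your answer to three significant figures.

With Z = 4 atoms per FCC cell, a³ = Z·M/(N_A·ρ) = 4 × 102.9 / (6.022 × 10²³ × 12.30 g/cm³) = 5.557 × 10^-23 cm³.
a = (5.557 × 10^-23)^(1/3) = 3.816 × 10^-8 cm = 3.82 Å.

3.82 Å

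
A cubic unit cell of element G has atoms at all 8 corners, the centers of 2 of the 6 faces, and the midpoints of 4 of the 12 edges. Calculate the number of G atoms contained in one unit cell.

Corner atoms are shared by 8 cells (1/8 each), face atoms by 2 (1/2 each), edge atoms by 4 (1/4 each).
Net atoms = 8 × 1/8 + 2 × 1/2 + 4 × 1/4 = 1 + 1 + 1 = 3.

3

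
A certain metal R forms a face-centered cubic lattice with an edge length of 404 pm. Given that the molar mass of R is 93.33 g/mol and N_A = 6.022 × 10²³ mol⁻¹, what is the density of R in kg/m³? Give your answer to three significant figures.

9400 kg/m³

An FCC unit cell contains Z = 4 atoms.
Cell volume: a³ = (404 pm)³ = (4.040 × 10^-8 cm)³ = 6.594 × 10^-23 cm³.
ρ = Z·M/(N_A·a³) = 4 × 93.33 / (6.022 × 10²³ × 6.594 × 10^-23) = 9.401 g/cm³ = 9400 kg/m³.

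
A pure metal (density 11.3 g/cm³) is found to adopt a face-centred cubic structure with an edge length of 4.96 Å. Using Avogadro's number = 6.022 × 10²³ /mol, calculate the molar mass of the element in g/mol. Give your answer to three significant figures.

An FCC cell has Z = 4 atoms; a = 4.960 × 10^-8 cm.
M = ρ·N_A·a³/Z = 11.3 × 6.022 × 10²³ × 1.220 × 10^-22 / 4 = 208 g/mol.

208 g/mol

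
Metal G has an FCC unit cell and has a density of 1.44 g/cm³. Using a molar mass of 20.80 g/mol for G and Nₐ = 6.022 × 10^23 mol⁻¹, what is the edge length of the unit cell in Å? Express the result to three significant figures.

4.58 Å

With Z = 4 atoms per FCC cell, a³ = Z·M/(N_A·ρ) = 4 × 20.80 / (6.022 × 10²³ × 1.440 g/cm³) = 9.594 × 10^-23 cm³.
a = (9.594 × 10^-23)^(1/3) = 4.578 × 10^-8 cm = 4.58 Å.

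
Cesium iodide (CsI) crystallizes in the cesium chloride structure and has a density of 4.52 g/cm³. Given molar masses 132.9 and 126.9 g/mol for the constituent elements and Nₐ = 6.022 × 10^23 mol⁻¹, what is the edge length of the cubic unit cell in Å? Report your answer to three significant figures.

4.57 Å

M(CsI) = 259.8 g/mol; Z = 1 formula unit per cell.
a³ = Z·M/(N_A·ρ) = 1 × 259.8 / (6.022 × 10²³ × 4.52) = 9.545 × 10^-23 cm³, so a = 4.570 × 10^-8 cm = 4.57 Å.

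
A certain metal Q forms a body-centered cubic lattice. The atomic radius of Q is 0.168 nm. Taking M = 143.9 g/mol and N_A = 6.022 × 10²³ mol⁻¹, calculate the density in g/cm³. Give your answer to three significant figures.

8.18 g/cm³

In a BCC lattice, atoms touch along the body diagonal, so √3·a = 4r, giving a = 0.3880 nm = 3.880 × 10^-8 cm.
With Z = 2, ρ = Z·M/(N_A·a³) = 2 × 143.9 / (6.022 × 10²³ × 5.840 × 10^-23) = 8.183 g/cm³.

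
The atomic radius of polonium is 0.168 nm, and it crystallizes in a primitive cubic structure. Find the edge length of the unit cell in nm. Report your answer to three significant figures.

0.336 nm

In a simple cubic lattice, atoms touch along the cell edge, so a = 2r.
a = 2r = 2 × 0.168 = 0.336 nm.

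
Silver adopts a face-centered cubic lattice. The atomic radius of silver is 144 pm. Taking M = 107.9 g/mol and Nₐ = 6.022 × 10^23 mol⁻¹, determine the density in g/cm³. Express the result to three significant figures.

10.6 g/cm³

In an FCC lattice, atoms touch along the face diagonal, so √2·a = 4r, giving a = 407.3 pm = 4.073 × 10^-8 cm.
With Z = 4, ρ = Z·M/(N_A·a³) = 4 × 107.9 / (6.022 × 10²³ × 6.757 × 10^-23) = 10.61 g/cm³.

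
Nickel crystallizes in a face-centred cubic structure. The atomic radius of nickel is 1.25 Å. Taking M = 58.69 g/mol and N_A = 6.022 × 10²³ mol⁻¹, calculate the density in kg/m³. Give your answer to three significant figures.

In an FCC lattice, atoms touch along the face diagonal, so √2·a = 4r, giving a = 3.536 Å = 3.536 × 10^-8 cm.
With Z = 4, ρ = Z·M/(N_A·a³) = 4 × 58.69 / (6.022 × 10²³ × 4.419 × 10^-23) = 8.821 g/cm³ = 8820 kg/m³.

8820 kg/m³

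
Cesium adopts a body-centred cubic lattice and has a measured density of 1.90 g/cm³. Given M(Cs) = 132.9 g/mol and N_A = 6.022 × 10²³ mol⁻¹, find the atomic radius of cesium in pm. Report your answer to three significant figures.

For a BCC cell (Z = 2), a³ = Z·M/(N_A·ρ) = 2 × 132.9 / (6.022 × 10²³ × 1.900) = 2.323 × 10^-22 cm³, so a = 6.147 × 10^-8 cm = 614.7 pm.
Atoms touch along the body diagonal, so √3·a = 4r, so r = 0.4330 × a = 266 pm.

266 pm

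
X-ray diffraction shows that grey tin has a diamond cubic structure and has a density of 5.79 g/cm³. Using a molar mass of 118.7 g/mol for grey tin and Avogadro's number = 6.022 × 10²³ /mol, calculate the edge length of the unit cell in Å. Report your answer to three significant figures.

With Z = 8 atoms per diamond cubic cell, a³ = Z·M/(N_A·ρ) = 8 × 118.7 / (6.022 × 10²³ × 5.790 g/cm³) = 2.723 × 10^-22 cm³.
a = (2.723 × 10^-22)^(1/3) = 6.482 × 10^-8 cm = 6.48 Å.

6.48 Å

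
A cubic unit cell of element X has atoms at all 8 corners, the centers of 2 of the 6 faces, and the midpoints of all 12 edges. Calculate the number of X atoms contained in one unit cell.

5

Corner atoms are shared by 8 cells (1/8 each), face atoms by 2 (1/2 each), edge atoms by 4 (1/4 each).
Net atoms = 8 × 1/8 + 2 × 1/2 + 12 × 1/4 = 1 + 1 + 3 = 5.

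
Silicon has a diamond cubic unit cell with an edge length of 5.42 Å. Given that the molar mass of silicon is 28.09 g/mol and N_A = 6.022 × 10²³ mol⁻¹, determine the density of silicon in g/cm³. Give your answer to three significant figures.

2.34 g/cm³

A diamond cubic unit cell contains Z = 8 atoms.
Cell volume: a³ = (5.42 Å)³ = (5.420 × 10^-8 cm)³ = 1.592 × 10^-22 cm³.
ρ = Z·M/(N_A·a³) = 8 × 28.09 / (6.022 × 10²³ × 1.592 × 10^-22) = 2.344 g/cm³.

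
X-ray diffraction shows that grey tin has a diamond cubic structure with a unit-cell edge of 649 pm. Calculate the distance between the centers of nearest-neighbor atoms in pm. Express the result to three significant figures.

281 pm

In a diamond cubic structure, nearest neighbors lie along the body diagonal with √3·a = 8r; the nearest-neighbor distance equals 2r = 0.4330·a.
d = 0.4330 × 649 = 281 pm.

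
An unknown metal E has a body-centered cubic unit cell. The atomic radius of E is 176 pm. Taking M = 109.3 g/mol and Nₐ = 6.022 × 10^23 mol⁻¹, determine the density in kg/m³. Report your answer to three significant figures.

5410 kg/m³

In a BCC lattice, atoms touch along the body diagonal, so √3·a = 4r, giving a = 406.5 pm = 4.065 × 10^-8 cm.
With Z = 2, ρ = Z·M/(N_A·a³) = 2 × 109.3 / (6.022 × 10²³ × 6.715 × 10^-23) = 5.406 g/cm³ = 5410 kg/m³.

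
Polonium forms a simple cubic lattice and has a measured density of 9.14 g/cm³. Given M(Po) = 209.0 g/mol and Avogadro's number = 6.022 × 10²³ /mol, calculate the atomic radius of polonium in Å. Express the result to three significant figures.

For a simple cubic cell (Z = 1), a³ = Z·M/(N_A·ρ) = 1 × 209.0 / (6.022 × 10²³ × 9.140) = 3.797 × 10^-23 cm³, so a = 3.361 × 10^-8 cm = 3.361 Å.
Atoms touch along the cell edge, so a = 2r, so r = 0.5000 × a = 1.68 Å.

1.68 Å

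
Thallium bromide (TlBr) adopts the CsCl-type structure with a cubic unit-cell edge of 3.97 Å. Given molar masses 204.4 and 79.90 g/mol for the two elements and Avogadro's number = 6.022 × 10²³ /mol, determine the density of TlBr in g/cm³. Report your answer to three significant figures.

The CsCl-type structure contains Z = 1 formula unit per cell; M(TlBr) = 204.4 + 79.90 = 284.3 g/mol.
a³ = (3.970 × 10^-8 cm)³ = 6.257 × 10^-23 cm³.
ρ = 1 × 284.3 / (6.022 × 10²³ × 6.257 × 10^-23) = 7.545 g/cm³.

7.55 g/cm³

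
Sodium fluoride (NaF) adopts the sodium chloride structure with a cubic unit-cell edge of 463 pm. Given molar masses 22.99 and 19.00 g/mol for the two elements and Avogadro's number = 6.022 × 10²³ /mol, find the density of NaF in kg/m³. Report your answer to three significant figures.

The sodium chloride structure contains Z = 4 formula units per cell; M(NaF) = 22.99 + 19.00 = 41.99 g/mol.
a³ = (4.630 × 10^-8 cm)³ = 9.925 × 10^-23 cm³.
ρ = 4 × 41.99 / (6.022 × 10²³ × 9.925 × 10^-23) = 2.810 g/cm³ = 2810 kg/m³.

2810 kg/m³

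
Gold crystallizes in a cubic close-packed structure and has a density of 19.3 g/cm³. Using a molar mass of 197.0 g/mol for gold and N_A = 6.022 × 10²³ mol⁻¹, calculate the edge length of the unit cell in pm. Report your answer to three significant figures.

408 pm

With Z = 4 atoms per FCC cell, a³ = Z·M/(N_A·ρ) = 4 × 197.0 / (6.022 × 10²³ × 19.30 g/cm³) = 6.780 × 10^-23 cm³.
a = (6.780 × 10^-23)^(1/3) = 4.078 × 10^-8 cm = 408 pm.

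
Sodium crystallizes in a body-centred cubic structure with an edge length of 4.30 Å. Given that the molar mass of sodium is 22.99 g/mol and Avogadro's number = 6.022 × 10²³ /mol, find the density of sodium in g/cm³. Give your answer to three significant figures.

A BCC unit cell contains Z = 2 atoms.
Cell volume: a³ = (4.30 Å)³ = (4.300 × 10^-8 cm)³ = 7.951 × 10^-23 cm³.
ρ = Z·M/(N_A·a³) = 2 × 22.99 / (6.022 × 10²³ × 7.951 × 10^-23) = 0.9603 g/cm³.

0.960 g/cm³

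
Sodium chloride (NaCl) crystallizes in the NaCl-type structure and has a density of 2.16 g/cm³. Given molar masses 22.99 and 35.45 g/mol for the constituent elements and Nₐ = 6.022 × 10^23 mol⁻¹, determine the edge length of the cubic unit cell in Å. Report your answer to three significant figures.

M(NaCl) = 58.44 g/mol; Z = 4 formula units per cell.
a³ = Z·M/(N_A·ρ) = 4 × 58.44 / (6.022 × 10²³ × 2.16) = 1.797 × 10^-22 cm³, so a = 5.643 × 10^-8 cm = 5.64 Å.

5.64 Å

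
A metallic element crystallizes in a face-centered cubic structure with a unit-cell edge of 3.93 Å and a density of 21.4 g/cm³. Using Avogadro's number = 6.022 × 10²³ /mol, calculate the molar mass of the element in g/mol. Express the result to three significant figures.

An FCC cell has Z = 4 atoms; a = 3.930 × 10^-8 cm.
M = ρ·N_A·a³/Z = 21.4 × 6.022 × 10²³ × 6.070 × 10^-23 / 4 = 196 g/mol.

196 g/mol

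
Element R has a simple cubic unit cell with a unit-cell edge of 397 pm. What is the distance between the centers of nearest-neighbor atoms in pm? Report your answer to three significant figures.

397 pm

In a simple cubic structure, atoms touch along the cell edge, so a = 2r; the nearest-neighbor distance equals 2r = 1.000·a.
d = 1.000 × 397 = 397 pm.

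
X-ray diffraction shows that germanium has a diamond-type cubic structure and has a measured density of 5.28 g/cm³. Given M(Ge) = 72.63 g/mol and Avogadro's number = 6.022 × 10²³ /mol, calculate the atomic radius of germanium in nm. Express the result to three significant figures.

0.123 nm

For a diamond cubic cell (Z = 8), a³ = Z·M/(N_A·ρ) = 8 × 72.63 / (6.022 × 10²³ × 5.280) = 1.827 × 10^-22 cm³, so a = 5.675 × 10^-8 cm = 0.5675 nm.
Nearest neighbors lie along the body diagonal with √3·a = 8r, so r = 0.2165 × a = 0.123 nm.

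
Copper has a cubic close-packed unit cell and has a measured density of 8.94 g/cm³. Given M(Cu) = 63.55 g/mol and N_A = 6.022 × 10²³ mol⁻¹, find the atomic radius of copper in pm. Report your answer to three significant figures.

128 pm

For an FCC cell (Z = 4), a³ = Z·M/(N_A·ρ) = 4 × 63.55 / (6.022 × 10²³ × 8.940) = 4.722 × 10^-23 cm³, so a = 3.614 × 10^-8 cm = 361.4 pm.
Atoms touch along the face diagonal, so √2·a = 4r, so r = 0.3536 × a = 128 pm.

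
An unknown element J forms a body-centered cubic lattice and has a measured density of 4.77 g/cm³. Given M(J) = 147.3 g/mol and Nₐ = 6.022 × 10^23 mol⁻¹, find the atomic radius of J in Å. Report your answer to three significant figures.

For a BCC cell (Z = 2), a³ = Z·M/(N_A·ρ) = 2 × 147.3 / (6.022 × 10²³ × 4.770) = 1.026 × 10^-22 cm³, so a = 4.681 × 10^-8 cm = 4.681 Å.
Atoms touch along the body diagonal, so √3·a = 4r, so r = 0.4330 × a = 2.03 Å.

2.03 Å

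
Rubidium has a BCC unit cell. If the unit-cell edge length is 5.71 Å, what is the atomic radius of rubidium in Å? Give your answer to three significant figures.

In a BCC lattice, atoms touch along the body diagonal, so √3·a = 4r.
r = √3·a/4 = 1.7321 × 5.71 / 4 = 2.47 Å.

2.47 Å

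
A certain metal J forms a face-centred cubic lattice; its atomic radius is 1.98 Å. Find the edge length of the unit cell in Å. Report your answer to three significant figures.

5.60 Å

In an FCC lattice, atoms touch along the face diagonal, so √2·a = 4r.
a = 4r/√2 = 4 × 1.98 / 1.4142 = 5.60 Å.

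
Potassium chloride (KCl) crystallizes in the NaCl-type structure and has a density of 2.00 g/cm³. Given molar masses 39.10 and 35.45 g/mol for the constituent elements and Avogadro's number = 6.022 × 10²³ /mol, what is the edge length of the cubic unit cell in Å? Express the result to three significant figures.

6.28 Å

M(KCl) = 74.55 g/mol; Z = 4 formula units per cell.
a³ = Z·M/(N_A·ρ) = 4 × 74.55 / (6.022 × 10²³ × 2.00) = 2.476 × 10^-22 cm³, so a = 6.279 × 10^-8 cm = 6.28 Å.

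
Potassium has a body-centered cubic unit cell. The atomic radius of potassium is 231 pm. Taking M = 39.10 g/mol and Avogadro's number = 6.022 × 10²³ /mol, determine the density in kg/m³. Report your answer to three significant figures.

In a BCC lattice, atoms touch along the body diagonal, so √3·a = 4r, giving a = 533.5 pm = 5.335 × 10^-8 cm.
With Z = 2, ρ = Z·M/(N_A·a³) = 2 × 39.10 / (6.022 × 10²³ × 1.518 × 10^-22) = 0.8553 g/cm³ = 855 kg/m³.

855 kg/m³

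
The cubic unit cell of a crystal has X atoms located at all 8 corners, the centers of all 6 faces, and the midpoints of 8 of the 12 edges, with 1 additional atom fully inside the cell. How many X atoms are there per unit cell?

7

Corner atoms are shared by 8 cells (1/8 each), face atoms by 2 (1/2 each), edge atoms by 4 (1/4 each), interior atoms are unshared.
Net atoms = 8 × 1/8 + 6 × 1/2 + 8 × 1/4 + 1 = 1 + 3 + 2 + 1 = 7.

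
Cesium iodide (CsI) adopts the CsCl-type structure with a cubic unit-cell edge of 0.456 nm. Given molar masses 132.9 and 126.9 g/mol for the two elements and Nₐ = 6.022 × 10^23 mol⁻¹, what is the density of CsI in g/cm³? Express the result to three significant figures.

4.55 g/cm³

The CsCl-type structure contains Z = 1 formula unit per cell; M(CsI) = 132.9 + 126.9 = 259.8 g/mol.
a³ = (4.560 × 10^-8 cm)³ = 9.482 × 10^-23 cm³.
ρ = 1 × 259.8 / (6.022 × 10²³ × 9.482 × 10^-23) = 4.550 g/cm³.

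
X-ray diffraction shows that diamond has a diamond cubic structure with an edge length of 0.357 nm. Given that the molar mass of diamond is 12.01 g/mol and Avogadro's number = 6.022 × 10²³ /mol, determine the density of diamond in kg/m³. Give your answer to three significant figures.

A diamond cubic unit cell contains Z = 8 atoms.
Cell volume: a³ = (0.357 nm)³ = (3.570 × 10^-8 cm)³ = 4.550 × 10^-23 cm³.
ρ = Z·M/(N_A·a³) = 8 × 12.01 / (6.022 × 10²³ × 4.550 × 10^-23) = 3.507 g/cm³ = 3510 kg/m³.

3510 kg/m³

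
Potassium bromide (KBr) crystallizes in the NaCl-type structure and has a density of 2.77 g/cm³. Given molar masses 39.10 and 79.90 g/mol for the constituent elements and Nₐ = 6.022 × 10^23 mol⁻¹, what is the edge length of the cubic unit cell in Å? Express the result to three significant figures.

6.58 Å

M(KBr) = 119.0 g/mol; Z = 4 formula units per cell.
a³ = Z·M/(N_A·ρ) = 4 × 119.0 / (6.022 × 10²³ × 2.77) = 2.854 × 10^-22 cm³, so a = 6.584 × 10^-8 cm = 6.58 Å.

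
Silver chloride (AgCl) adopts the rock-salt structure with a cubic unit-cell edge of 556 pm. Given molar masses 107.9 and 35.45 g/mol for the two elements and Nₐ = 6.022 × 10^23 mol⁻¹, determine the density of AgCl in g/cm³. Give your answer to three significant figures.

The rock-salt structure contains Z = 4 formula units per cell; M(AgCl) = 107.9 + 35.45 = 143.35 g/mol.
a³ = (5.560 × 10^-8 cm)³ = 1.719 × 10^-22 cm³.
ρ = 4 × 143.35 / (6.022 × 10²³ × 1.719 × 10^-22) = 5.540 g/cm³.

5.54 g/cm³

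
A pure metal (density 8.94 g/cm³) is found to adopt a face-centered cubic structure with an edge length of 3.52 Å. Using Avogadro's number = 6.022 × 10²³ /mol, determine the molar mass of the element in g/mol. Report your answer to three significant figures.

An FCC cell has Z = 4 atoms; a = 3.520 × 10^-8 cm.
M = ρ·N_A·a³/Z = 8.94 × 6.022 × 10²³ × 4.361 × 10^-23 / 4 = 58.7 g/mol.

58.7 g/mol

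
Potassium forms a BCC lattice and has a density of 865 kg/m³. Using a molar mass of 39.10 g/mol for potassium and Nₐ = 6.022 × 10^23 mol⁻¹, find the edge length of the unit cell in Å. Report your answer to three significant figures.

With Z = 2 atoms per BCC cell, a³ = Z·M/(N_A·ρ) = 2 × 39.10 / (6.022 × 10²³ × 0.8650 g/cm³) = 1.501 × 10^-22 cm³.
a = (1.501 × 10^-22)^(1/3) = 5.315 × 10^-8 cm = 5.31 Å.

5.31 Å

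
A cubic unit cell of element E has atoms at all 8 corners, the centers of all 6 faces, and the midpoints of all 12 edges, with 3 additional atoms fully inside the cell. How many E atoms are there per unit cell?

10

Corner atoms are shared by 8 cells (1/8 each), face atoms by 2 (1/2 each), edge atoms by 4 (1/4 each), interior atoms are unshared.
Net atoms = 8 × 1/8 + 6 × 1/2 + 12 × 1/4 + 3 = 1 + 3 + 3 + 3 = 10.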